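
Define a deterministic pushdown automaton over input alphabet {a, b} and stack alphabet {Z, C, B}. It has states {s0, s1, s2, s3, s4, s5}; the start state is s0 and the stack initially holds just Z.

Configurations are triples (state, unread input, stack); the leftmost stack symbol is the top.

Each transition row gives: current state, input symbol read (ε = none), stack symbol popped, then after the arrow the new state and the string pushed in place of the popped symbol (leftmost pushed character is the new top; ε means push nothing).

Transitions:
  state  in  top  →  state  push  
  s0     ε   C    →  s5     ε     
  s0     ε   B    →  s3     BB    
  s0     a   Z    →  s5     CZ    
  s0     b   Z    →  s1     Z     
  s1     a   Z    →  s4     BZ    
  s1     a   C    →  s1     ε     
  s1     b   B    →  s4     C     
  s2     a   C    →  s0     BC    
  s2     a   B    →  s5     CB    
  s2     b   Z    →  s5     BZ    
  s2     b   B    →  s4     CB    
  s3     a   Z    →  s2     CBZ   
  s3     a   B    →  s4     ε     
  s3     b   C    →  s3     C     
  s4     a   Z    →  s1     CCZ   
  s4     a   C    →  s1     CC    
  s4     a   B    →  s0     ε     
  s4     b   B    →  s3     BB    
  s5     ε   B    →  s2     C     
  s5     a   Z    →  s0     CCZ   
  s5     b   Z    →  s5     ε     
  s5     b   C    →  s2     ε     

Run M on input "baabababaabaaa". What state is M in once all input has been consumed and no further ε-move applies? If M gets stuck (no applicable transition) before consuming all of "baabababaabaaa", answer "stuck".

s5

(s0, baabababaabaaa, Z)
  read b, top Z: go to s1, push Z → (s1, aabababaabaaa, Z)
  read a, top Z: go to s4, push BZ → (s4, abababaabaaa, BZ)
  read a, top B: go to s0, push ε → (s0, bababaabaaa, Z)
  read b, top Z: go to s1, push Z → (s1, ababaabaaa, Z)
  read a, top Z: go to s4, push BZ → (s4, babaabaaa, BZ)
  read b, top B: go to s3, push BB → (s3, abaabaaa, BBZ)
  read a, top B: go to s4, push ε → (s4, baabaaa, BZ)
  read b, top B: go to s3, push BB → (s3, aabaaa, BBZ)
  read a, top B: go to s4, push ε → (s4, abaaa, BZ)
  read a, top B: go to s0, push ε → (s0, baaa, Z)
  read b, top Z: go to s1, push Z → (s1, aaa, Z)
  read a, top Z: go to s4, push BZ → (s4, aa, BZ)
  read a, top B: go to s0, push ε → (s0, a, Z)
  read a, top Z: go to s5, push CZ → (s5, ε, CZ)
All input consumed; M is in state s5.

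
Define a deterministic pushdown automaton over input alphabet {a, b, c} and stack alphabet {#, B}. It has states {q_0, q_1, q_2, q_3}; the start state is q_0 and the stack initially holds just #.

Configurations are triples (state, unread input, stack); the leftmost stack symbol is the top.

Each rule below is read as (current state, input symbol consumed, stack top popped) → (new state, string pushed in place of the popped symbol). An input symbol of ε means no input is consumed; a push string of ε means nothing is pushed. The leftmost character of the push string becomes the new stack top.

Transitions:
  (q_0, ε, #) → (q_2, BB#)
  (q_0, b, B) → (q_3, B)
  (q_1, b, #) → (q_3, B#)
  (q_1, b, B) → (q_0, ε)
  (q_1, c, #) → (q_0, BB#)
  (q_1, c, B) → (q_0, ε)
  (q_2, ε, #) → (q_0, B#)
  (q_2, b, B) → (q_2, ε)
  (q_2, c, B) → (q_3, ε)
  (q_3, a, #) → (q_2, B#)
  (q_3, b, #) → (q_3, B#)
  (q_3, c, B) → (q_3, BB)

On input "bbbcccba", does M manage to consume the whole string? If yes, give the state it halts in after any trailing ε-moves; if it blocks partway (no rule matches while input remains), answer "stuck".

stuck

(q_0, bbbcccba, #) ⊢ (q_2, bbbcccba, BB#) ⊢ (q_2, bbcccba, B#) ⊢ (q_2, bcccba, #) ⊢ (q_0, bcccba, B#) ⊢ (q_3, cccba, B#) ⊢ (q_3, ccba, BB#) ⊢ (q_3, cba, BBB#) ⊢ (q_3, ba, BBBB#)
No transition for (q_3, b, top B); M blocks with input ba remaining.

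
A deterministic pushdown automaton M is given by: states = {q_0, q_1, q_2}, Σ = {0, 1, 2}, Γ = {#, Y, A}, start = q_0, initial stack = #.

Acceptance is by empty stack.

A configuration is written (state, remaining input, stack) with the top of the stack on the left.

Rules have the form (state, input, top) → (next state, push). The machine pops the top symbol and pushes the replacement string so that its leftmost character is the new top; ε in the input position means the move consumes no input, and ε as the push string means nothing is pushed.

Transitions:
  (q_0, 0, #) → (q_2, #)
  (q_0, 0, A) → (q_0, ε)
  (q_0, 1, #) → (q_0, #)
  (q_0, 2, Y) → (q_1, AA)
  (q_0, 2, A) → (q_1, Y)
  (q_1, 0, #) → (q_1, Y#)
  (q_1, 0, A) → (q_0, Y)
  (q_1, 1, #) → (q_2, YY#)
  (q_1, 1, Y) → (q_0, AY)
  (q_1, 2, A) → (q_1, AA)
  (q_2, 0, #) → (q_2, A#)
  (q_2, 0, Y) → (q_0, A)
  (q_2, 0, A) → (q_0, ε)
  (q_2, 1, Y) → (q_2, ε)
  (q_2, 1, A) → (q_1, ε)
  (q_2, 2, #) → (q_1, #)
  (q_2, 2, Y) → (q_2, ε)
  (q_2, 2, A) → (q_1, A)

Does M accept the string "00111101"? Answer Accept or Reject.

(q_0, 00111101, #)
  read 0, top #: go to q_2, push # → (q_2, 0111101, #)
  read 0, top #: go to q_2, push A# → (q_2, 111101, A#)
  read 1, top A: go to q_1, push ε → (q_1, 11101, #)
  read 1, top #: go to q_2, push YY# → (q_2, 1101, YY#)
  read 1, top Y: go to q_2, push ε → (q_2, 101, Y#)
  read 1, top Y: go to q_2, push ε → (q_2, 01, #)
  read 0, top #: go to q_2, push A# → (q_2, 1, A#)
  read 1, top A: go to q_1, push ε → (q_1, ε, #)
All input consumed; stack is #, not empty, and no further ε-move applies.

Reject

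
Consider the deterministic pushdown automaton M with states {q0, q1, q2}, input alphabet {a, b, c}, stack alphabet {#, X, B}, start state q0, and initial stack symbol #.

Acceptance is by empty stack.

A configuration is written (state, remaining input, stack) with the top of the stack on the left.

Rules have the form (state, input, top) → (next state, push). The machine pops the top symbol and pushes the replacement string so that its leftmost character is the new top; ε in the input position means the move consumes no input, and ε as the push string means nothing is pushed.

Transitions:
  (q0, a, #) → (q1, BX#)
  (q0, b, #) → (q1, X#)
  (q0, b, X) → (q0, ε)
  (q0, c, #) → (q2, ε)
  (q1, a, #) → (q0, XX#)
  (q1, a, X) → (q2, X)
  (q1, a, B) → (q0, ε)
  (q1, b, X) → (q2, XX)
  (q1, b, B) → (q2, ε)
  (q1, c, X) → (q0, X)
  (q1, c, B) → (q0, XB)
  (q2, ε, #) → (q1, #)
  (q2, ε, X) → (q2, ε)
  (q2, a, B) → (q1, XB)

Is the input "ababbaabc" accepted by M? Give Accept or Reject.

(q0, ababbaabc, #)
  read a, top #: go to q1, push BX# → (q1, babbaabc, BX#)
  read b, top B: go to q2, push ε → (q2, abbaabc, X#)
  ε-move, top X: go to q2, push ε → (q2, abbaabc, #)
  ε-move, top #: go to q1, push # → (q1, abbaabc, #)
  read a, top #: go to q0, push XX# → (q0, bbaabc, XX#)
  read b, top X: go to q0, push ε → (q0, baabc, X#)
  read b, top X: go to q0, push ε → (q0, aabc, #)
  read a, top #: go to q1, push BX# → (q1, abc, BX#)
  read a, top B: go to q0, push ε → (q0, bc, X#)
  read b, top X: go to q0, push ε → (q0, c, #)
  read c, top #: go to q2, push ε → (q2, ε, ε)
All input consumed and the stack is empty.

Accept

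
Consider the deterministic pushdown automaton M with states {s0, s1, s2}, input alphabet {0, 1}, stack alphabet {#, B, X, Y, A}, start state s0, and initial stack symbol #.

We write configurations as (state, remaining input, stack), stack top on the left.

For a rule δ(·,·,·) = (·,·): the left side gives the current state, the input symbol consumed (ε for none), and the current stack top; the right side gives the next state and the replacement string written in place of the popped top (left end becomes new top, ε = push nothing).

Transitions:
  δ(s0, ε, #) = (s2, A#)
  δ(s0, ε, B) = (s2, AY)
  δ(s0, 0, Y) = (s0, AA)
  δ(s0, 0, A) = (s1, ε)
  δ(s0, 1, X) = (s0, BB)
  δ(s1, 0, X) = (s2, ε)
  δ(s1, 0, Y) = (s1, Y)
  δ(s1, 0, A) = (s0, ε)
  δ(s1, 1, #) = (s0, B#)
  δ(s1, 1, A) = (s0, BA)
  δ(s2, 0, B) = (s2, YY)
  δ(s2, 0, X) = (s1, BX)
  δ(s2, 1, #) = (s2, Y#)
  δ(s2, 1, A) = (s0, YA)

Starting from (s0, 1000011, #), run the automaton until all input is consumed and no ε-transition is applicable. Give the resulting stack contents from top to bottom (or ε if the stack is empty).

YAY#

(s0, 1000011, #)
  ε-move, top #: go to s2, push A# → (s2, 1000011, A#)
  read 1, top A: go to s0, push YA → (s0, 000011, YA#)
  read 0, top Y: go to s0, push AA → (s0, 00011, AAA#)
  read 0, top A: go to s1, push ε → (s1, 0011, AA#)
  read 0, top A: go to s0, push ε → (s0, 011, A#)
  read 0, top A: go to s1, push ε → (s1, 11, #)
  read 1, top #: go to s0, push B# → (s0, 1, B#)
  ε-move, top B: go to s2, push AY → (s2, 1, AY#)
  read 1, top A: go to s0, push YA → (s0, ε, YAY#)
All input consumed in state s0 with stack YAY#.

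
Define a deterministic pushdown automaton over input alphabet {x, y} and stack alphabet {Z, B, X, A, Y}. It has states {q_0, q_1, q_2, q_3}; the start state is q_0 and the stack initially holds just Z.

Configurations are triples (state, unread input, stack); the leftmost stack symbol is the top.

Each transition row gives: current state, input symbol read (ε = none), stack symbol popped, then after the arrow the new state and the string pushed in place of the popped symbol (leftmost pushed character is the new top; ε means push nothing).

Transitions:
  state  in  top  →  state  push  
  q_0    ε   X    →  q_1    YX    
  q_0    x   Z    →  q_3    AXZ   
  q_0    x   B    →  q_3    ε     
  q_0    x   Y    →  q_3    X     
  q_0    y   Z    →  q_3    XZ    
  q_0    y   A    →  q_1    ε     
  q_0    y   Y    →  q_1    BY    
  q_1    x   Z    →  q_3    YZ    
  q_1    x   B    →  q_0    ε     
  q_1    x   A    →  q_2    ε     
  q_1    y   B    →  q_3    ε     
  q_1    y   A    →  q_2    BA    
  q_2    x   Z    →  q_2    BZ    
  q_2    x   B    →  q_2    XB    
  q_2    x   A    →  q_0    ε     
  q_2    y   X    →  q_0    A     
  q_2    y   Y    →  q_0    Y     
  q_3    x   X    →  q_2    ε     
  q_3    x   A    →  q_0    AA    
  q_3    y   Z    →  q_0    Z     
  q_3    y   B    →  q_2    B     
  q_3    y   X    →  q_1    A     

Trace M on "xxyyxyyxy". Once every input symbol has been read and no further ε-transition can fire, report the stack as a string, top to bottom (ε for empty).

XZ

(q_0, xxyyxyyxy, Z)
  read x, top Z: go to q_3, push AXZ → (q_3, xyyxyyxy, AXZ)
  read x, top A: go to q_0, push AA → (q_0, yyxyyxy, AAXZ)
  read y, top A: go to q_1, push ε → (q_1, yxyyxy, AXZ)
  read y, top A: go to q_2, push BA → (q_2, xyyxy, BAXZ)
  read x, top B: go to q_2, push XB → (q_2, yyxy, XBAXZ)
  read y, top X: go to q_0, push A → (q_0, yxy, ABAXZ)
  read y, top A: go to q_1, push ε → (q_1, xy, BAXZ)
  read x, top B: go to q_0, push ε → (q_0, y, AXZ)
  read y, top A: go to q_1, push ε → (q_1, ε, XZ)
All input consumed in state q_1 with stack XZ.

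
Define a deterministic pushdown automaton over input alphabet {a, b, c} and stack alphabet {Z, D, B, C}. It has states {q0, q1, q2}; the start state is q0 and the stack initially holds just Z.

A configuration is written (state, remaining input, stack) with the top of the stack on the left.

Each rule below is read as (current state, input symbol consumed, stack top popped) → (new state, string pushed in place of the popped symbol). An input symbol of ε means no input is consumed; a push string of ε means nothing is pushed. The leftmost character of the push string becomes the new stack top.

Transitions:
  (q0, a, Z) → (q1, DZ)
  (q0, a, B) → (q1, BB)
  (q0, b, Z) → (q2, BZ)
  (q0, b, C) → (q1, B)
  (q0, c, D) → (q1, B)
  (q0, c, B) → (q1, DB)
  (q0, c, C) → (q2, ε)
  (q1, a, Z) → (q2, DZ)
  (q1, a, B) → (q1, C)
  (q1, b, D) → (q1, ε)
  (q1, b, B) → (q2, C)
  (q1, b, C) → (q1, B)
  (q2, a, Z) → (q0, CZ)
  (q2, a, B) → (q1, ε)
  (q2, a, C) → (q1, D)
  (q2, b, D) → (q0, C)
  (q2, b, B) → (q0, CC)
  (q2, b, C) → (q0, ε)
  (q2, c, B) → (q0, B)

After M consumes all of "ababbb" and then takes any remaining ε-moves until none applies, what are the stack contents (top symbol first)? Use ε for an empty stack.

CZ

(q0, ababbb, Z) ⊢ (q1, babbb, DZ) ⊢ (q1, abbb, Z) ⊢ (q2, bbb, DZ) ⊢ (q0, bb, CZ) ⊢ (q1, b, BZ) ⊢ (q2, ε, CZ)
All input consumed in state q2 with stack CZ.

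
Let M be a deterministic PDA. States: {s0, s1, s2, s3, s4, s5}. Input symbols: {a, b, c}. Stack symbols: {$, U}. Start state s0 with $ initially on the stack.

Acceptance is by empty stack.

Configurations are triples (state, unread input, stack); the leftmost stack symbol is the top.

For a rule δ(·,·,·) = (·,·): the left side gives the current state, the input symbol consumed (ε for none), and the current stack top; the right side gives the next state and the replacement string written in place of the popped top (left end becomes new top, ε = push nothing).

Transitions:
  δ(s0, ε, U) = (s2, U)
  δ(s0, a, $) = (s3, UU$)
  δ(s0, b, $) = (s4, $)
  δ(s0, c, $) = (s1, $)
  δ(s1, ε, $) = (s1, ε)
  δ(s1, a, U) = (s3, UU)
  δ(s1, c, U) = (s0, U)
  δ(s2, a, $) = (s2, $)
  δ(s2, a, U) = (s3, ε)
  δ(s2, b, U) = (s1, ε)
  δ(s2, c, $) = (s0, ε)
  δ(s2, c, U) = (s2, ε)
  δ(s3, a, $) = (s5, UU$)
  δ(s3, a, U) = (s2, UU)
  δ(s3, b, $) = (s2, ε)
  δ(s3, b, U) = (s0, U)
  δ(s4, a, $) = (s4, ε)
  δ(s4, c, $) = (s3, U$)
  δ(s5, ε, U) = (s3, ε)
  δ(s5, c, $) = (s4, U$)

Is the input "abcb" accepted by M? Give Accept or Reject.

(s0, abcb, $)
  read a, top $: go to s3, push UU$ → (s3, bcb, UU$)
  read b, top U: go to s0, push U → (s0, cb, UU$)
  ε-move, top U: go to s2, push U → (s2, cb, UU$)
  read c, top U: go to s2, push ε → (s2, b, U$)
  read b, top U: go to s1, push ε → (s1, ε, $)
  ε-move, top $: go to s1, push ε → (s1, ε, ε)
All input consumed and the stack is empty.

Accept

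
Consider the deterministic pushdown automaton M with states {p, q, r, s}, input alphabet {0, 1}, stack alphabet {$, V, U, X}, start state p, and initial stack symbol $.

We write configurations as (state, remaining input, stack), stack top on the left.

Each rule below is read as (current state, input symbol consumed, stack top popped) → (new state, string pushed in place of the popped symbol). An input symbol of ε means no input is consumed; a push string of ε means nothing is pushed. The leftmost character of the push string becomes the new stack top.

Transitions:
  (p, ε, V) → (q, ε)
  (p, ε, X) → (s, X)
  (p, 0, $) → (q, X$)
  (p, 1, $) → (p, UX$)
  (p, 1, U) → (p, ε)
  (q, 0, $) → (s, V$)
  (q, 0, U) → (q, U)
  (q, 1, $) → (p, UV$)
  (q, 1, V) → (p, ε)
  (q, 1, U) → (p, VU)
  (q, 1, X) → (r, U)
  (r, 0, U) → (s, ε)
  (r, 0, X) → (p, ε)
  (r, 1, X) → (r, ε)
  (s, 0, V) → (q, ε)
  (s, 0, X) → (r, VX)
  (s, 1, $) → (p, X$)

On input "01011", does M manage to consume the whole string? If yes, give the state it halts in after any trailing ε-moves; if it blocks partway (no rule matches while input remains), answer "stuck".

stuck

(p, 01011, $) ⊢ (q, 1011, X$) ⊢ (r, 011, U$) ⊢ (s, 11, $) ⊢ (p, 1, X$) ⊢ (s, 1, X$)
No transition for (s, 1, top X); M blocks with input 1 remaining.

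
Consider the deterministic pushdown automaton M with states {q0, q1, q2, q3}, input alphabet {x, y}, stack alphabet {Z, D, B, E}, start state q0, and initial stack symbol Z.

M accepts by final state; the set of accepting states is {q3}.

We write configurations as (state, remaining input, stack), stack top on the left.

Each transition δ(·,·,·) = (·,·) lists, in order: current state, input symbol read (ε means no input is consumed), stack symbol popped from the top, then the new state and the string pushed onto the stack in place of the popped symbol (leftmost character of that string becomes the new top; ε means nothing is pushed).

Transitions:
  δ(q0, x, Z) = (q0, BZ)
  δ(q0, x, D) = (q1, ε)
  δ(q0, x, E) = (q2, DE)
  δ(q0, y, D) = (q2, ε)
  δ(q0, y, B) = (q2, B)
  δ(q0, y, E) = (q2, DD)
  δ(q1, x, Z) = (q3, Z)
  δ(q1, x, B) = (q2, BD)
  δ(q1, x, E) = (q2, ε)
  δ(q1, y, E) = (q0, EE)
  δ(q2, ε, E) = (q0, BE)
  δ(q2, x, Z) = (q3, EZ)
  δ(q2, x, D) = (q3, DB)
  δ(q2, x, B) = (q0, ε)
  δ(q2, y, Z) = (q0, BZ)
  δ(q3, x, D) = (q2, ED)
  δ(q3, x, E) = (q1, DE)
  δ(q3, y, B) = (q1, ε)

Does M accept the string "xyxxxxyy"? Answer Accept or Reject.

Reject

(q0, xyxxxxyy, Z)
  read x, top Z: go to q0, push BZ → (q0, yxxxxyy, BZ)
  read y, top B: go to q2, push B → (q2, xxxxyy, BZ)
  read x, top B: go to q0, push ε → (q0, xxxyy, Z)
  read x, top Z: go to q0, push BZ → (q0, xxyy, BZ)
No transition applies at (q0, xxyy, BZ); input not fully consumed.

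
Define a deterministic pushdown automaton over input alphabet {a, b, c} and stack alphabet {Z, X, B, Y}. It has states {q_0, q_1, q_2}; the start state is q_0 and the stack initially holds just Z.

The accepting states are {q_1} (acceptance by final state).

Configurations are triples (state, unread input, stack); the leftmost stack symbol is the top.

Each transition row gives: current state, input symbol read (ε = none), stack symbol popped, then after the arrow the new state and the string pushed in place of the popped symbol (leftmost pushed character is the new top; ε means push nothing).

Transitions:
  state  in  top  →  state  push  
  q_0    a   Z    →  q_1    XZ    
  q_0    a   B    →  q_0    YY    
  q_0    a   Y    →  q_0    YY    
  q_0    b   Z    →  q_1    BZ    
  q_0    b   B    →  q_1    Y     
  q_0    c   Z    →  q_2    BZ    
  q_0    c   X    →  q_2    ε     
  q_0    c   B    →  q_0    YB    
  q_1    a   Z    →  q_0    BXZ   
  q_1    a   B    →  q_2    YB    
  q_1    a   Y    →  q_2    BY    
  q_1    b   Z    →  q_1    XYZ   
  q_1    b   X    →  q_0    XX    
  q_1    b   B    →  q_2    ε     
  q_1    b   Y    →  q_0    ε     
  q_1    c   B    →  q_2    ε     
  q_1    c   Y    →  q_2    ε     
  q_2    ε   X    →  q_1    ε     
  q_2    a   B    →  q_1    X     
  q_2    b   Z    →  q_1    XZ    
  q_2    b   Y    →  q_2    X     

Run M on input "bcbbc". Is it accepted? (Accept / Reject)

Accept

(q_0, bcbbc, Z)
  read b, top Z: go to q_1, push BZ → (q_1, cbbc, BZ)
  read c, top B: go to q_2, push ε → (q_2, bbc, Z)
  read b, top Z: go to q_1, push XZ → (q_1, bc, XZ)
  read b, top X: go to q_0, push XX → (q_0, c, XXZ)
  read c, top X: go to q_2, push ε → (q_2, ε, XZ)
  ε-move, top X: go to q_1, push ε → (q_1, ε, Z)
All input consumed; state q_1 ∈ F.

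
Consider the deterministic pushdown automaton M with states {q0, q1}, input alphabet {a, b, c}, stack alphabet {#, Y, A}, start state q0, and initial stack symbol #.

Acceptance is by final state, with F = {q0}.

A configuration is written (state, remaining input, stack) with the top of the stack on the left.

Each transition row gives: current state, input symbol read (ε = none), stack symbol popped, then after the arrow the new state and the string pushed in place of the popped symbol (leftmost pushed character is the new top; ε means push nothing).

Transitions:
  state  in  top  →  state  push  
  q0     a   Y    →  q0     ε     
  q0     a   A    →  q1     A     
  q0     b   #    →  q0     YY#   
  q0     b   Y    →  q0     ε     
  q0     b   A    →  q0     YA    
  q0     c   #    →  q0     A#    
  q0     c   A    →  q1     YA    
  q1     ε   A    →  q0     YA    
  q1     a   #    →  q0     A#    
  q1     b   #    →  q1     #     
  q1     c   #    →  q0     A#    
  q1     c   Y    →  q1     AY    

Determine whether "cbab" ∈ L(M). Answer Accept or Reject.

Accept

(q0, cbab, #)
  read c, top #: go to q0, push A# → (q0, bab, A#)
  read b, top A: go to q0, push YA → (q0, ab, YA#)
  read a, top Y: go to q0, push ε → (q0, b, A#)
  read b, top A: go to q0, push YA → (q0, ε, YA#)
All input consumed; state q0 ∈ F.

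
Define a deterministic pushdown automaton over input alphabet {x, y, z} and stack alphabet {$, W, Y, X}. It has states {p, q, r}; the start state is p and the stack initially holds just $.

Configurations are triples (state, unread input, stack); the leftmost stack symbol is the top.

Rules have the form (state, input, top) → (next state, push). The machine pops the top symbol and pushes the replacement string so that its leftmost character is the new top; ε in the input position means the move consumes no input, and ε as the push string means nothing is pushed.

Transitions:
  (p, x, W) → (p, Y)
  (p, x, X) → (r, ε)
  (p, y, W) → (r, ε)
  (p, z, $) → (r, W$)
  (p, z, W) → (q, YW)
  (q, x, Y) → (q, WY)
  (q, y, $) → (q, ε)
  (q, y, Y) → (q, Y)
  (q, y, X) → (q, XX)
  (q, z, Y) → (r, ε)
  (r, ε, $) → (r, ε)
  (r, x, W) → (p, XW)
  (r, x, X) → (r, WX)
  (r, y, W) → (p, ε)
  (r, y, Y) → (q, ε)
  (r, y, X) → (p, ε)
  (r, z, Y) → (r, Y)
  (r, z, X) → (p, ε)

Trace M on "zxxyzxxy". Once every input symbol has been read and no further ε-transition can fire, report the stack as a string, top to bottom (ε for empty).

$

(p, zxxyzxxy, $)
  read z, top $: go to r, push W$ → (r, xxyzxxy, W$)
  read x, top W: go to p, push XW → (p, xyzxxy, XW$)
  read x, top X: go to r, push ε → (r, yzxxy, W$)
  read y, top W: go to p, push ε → (p, zxxy, $)
  read z, top $: go to r, push W$ → (r, xxy, W$)
  read x, top W: go to p, push XW → (p, xy, XW$)
  read x, top X: go to r, push ε → (r, y, W$)
  read y, top W: go to p, push ε → (p, ε, $)
All input consumed in state p with stack $.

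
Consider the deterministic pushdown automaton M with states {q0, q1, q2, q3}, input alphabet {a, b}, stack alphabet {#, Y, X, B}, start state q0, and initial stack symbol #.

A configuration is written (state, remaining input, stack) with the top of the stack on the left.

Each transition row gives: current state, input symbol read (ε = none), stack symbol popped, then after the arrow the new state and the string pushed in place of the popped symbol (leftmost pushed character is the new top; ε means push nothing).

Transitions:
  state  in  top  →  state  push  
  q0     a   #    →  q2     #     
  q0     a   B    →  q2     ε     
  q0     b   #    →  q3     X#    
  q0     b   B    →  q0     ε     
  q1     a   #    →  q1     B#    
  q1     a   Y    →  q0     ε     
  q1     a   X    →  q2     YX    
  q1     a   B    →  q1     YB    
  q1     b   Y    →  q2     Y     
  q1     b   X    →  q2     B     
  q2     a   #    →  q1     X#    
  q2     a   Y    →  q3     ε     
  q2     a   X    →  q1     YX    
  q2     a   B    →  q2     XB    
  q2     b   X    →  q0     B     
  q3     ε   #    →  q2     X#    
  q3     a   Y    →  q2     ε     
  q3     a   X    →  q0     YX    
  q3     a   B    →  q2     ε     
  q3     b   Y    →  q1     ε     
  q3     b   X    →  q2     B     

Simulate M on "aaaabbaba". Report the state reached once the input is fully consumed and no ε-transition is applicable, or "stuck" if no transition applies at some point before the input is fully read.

stuck

(q0, aaaabbaba, #)
  read a, top #: go to q2, push # → (q2, aaabbaba, #)
  read a, top #: go to q1, push X# → (q1, aabbaba, X#)
  read a, top X: go to q2, push YX → (q2, abbaba, YX#)
  read a, top Y: go to q3, push ε → (q3, bbaba, X#)
  read b, top X: go to q2, push B → (q2, baba, B#)
No transition for (q2, b, top B); M blocks with input baba remaining.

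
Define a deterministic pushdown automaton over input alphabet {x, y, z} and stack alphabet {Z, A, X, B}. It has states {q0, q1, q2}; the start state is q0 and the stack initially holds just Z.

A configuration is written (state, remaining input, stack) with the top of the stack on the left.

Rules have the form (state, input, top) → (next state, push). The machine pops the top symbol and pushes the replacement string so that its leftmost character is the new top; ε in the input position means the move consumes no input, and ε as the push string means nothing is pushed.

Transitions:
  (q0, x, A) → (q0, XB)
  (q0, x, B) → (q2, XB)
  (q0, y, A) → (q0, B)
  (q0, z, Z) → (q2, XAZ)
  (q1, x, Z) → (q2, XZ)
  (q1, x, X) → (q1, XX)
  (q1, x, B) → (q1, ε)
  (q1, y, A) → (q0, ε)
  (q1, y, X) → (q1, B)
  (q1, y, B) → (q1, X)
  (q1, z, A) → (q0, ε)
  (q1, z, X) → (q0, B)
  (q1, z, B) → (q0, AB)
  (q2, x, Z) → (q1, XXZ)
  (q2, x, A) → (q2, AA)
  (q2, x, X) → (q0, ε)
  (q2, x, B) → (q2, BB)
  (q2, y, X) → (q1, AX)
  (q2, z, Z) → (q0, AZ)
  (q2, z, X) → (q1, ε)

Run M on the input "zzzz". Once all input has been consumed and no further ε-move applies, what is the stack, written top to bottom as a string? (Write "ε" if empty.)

XAZ

(q0, zzzz, Z)
  read z, top Z: go to q2, push XAZ → (q2, zzz, XAZ)
  read z, top X: go to q1, push ε → (q1, zz, AZ)
  read z, top A: go to q0, push ε → (q0, z, Z)
  read z, top Z: go to q2, push XAZ → (q2, ε, XAZ)
All input consumed in state q2 with stack XAZ.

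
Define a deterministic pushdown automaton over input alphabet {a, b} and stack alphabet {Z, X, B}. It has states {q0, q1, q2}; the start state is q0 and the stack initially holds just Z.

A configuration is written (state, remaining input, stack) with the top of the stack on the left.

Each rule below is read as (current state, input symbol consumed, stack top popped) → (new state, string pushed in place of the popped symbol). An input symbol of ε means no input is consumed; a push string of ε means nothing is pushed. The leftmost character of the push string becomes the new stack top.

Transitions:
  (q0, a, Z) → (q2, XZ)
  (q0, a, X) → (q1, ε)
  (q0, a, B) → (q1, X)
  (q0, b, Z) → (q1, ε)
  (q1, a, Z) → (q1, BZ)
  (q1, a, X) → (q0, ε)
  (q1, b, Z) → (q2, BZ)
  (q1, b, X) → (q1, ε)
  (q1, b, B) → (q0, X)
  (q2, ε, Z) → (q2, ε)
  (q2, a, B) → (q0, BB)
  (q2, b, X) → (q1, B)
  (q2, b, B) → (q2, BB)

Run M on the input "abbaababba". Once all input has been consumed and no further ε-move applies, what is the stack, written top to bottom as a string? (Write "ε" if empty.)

BBBZ

(q0, abbaababba, Z) ⊢ (q2, bbaababba, XZ) ⊢ (q1, baababba, BZ) ⊢ (q0, aababba, XZ) ⊢ (q1, ababba, Z) ⊢ (q1, babba, BZ) ⊢ (q0, abba, XZ) ⊢ (q1, bba, Z) ⊢ (q2, ba, BZ) ⊢ (q2, a, BBZ) ⊢ (q0, ε, BBBZ)
All input consumed in state q0 with stack BBBZ.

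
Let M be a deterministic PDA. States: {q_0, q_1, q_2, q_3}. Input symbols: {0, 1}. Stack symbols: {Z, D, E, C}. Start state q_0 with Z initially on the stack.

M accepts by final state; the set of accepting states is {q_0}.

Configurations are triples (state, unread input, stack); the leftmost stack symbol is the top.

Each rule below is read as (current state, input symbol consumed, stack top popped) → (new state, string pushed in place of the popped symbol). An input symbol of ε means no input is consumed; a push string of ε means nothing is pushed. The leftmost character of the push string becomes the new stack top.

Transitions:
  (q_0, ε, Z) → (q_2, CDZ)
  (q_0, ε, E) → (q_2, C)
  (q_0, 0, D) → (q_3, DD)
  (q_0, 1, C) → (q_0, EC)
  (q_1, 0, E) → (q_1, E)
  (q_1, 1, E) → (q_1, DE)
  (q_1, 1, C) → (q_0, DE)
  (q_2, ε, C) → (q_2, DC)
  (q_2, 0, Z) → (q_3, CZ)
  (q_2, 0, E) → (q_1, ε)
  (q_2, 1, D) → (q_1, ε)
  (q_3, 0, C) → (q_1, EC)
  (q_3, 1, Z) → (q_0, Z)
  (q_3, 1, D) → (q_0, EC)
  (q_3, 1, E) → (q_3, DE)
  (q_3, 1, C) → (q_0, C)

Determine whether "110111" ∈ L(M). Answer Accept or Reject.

(q_0, 110111, Z) ⊢ (q_2, 110111, CDZ) ⊢ (q_2, 110111, DCDZ) ⊢ (q_1, 10111, CDZ) ⊢ (q_0, 0111, DEDZ) ⊢ (q_3, 111, DDEDZ) ⊢ (q_0, 11, ECDEDZ) ⊢ (q_2, 11, CCDEDZ) ⊢ (q_2, 11, DCCDEDZ) ⊢ (q_1, 1, CCDEDZ) ⊢ (q_0, ε, DECDEDZ)
All input consumed; state q_0 ∈ F.

Accept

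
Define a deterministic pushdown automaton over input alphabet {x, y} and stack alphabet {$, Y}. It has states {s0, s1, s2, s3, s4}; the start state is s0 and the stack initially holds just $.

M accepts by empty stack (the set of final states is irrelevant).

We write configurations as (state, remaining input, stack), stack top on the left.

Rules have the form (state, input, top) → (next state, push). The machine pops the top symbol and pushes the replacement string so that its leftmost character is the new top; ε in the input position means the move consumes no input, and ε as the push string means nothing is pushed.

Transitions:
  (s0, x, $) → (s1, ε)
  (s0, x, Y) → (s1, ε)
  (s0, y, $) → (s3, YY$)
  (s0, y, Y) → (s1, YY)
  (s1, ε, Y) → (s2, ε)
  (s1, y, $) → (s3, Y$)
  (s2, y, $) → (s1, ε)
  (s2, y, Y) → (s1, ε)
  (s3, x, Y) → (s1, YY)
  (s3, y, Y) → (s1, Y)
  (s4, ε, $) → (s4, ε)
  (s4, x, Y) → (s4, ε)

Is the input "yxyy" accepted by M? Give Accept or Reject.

Accept

(s0, yxyy, $)
  read y, top $: go to s3, push YY$ → (s3, xyy, YY$)
  read x, top Y: go to s1, push YY → (s1, yy, YYY$)
  ε-move, top Y: go to s2, push ε → (s2, yy, YY$)
  read y, top Y: go to s1, push ε → (s1, y, Y$)
  ε-move, top Y: go to s2, push ε → (s2, y, $)
  read y, top $: go to s1, push ε → (s1, ε, ε)
All input consumed and the stack is empty.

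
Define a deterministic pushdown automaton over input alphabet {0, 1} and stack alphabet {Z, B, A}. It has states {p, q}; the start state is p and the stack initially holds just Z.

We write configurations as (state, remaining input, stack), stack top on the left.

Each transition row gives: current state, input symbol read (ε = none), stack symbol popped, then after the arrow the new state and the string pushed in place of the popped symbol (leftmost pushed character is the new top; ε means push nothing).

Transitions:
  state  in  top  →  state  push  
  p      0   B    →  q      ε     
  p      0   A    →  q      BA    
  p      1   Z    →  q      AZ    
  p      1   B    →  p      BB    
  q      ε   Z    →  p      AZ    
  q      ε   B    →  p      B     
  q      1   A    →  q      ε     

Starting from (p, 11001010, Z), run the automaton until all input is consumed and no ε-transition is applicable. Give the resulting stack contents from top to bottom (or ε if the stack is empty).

BAZ

(p, 11001010, Z)
  read 1, top Z: go to q, push AZ → (q, 1001010, AZ)
  read 1, top A: go to q, push ε → (q, 001010, Z)
  ε-move, top Z: go to p, push AZ → (p, 001010, AZ)
  read 0, top A: go to q, push BA → (q, 01010, BAZ)
  ε-move, top B: go to p, push B → (p, 01010, BAZ)
  read 0, top B: go to q, push ε → (q, 1010, AZ)
  read 1, top A: go to q, push ε → (q, 010, Z)
  ε-move, top Z: go to p, push AZ → (p, 010, AZ)
  read 0, top A: go to q, push BA → (q, 10, BAZ)
  ε-move, top B: go to p, push B → (p, 10, BAZ)
  read 1, top B: go to p, push BB → (p, 0, BBAZ)
  read 0, top B: go to q, push ε → (q, ε, BAZ)
  ε-move, top B: go to p, push B → (p, ε, BAZ)
All input consumed in state p with stack BAZ.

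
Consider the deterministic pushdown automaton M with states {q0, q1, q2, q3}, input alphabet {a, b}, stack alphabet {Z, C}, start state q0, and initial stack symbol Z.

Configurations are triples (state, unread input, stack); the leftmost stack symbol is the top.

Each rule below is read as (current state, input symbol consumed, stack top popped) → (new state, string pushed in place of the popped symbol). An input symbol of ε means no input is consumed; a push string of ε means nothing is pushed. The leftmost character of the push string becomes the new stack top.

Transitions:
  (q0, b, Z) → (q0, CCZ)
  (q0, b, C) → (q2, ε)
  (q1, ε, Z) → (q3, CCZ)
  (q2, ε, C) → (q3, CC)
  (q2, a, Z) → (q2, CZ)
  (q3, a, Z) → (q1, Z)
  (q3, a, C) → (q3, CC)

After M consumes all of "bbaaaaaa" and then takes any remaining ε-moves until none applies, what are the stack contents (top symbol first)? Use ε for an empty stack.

CCCCCCCCZ

(q0, bbaaaaaa, Z)
  read b, top Z: go to q0, push CCZ → (q0, baaaaaa, CCZ)
  read b, top C: go to q2, push ε → (q2, aaaaaa, CZ)
  ε-move, top C: go to q3, push CC → (q3, aaaaaa, CCZ)
  read a, top C: go to q3, push CC → (q3, aaaaa, CCCZ)
  read a, top C: go to q3, push CC → (q3, aaaa, CCCCZ)
  read a, top C: go to q3, push CC → (q3, aaa, CCCCCZ)
  read a, top C: go to q3, push CC → (q3, aa, CCCCCCZ)
  read a, top C: go to q3, push CC → (q3, a, CCCCCCCZ)
  read a, top C: go to q3, push CC → (q3, ε, CCCCCCCCZ)
All input consumed in state q3 with stack CCCCCCCCZ.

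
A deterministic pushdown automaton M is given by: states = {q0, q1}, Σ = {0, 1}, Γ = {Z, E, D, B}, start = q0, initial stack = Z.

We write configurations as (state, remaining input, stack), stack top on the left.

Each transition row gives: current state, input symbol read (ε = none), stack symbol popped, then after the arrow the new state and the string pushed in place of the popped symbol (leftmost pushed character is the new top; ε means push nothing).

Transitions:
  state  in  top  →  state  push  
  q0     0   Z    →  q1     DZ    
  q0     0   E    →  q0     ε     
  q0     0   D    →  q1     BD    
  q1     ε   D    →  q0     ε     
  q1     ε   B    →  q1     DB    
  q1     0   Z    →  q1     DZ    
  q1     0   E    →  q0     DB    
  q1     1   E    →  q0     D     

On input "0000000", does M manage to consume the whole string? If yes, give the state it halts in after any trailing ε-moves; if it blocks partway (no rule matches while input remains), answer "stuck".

q0

(q0, 0000000, Z) ⊢ (q1, 000000, DZ) ⊢ (q0, 000000, Z) ⊢ (q1, 00000, DZ) ⊢ (q0, 00000, Z) ⊢ (q1, 0000, DZ) ⊢ (q0, 0000, Z) ⊢ (q1, 000, DZ) ⊢ (q0, 000, Z) ⊢ (q1, 00, DZ) ⊢ (q0, 00, Z) ⊢ (q1, 0, DZ) ⊢ (q0, 0, Z) ⊢ (q1, ε, DZ) ⊢ (q0, ε, Z)
All input consumed; M is in state q0.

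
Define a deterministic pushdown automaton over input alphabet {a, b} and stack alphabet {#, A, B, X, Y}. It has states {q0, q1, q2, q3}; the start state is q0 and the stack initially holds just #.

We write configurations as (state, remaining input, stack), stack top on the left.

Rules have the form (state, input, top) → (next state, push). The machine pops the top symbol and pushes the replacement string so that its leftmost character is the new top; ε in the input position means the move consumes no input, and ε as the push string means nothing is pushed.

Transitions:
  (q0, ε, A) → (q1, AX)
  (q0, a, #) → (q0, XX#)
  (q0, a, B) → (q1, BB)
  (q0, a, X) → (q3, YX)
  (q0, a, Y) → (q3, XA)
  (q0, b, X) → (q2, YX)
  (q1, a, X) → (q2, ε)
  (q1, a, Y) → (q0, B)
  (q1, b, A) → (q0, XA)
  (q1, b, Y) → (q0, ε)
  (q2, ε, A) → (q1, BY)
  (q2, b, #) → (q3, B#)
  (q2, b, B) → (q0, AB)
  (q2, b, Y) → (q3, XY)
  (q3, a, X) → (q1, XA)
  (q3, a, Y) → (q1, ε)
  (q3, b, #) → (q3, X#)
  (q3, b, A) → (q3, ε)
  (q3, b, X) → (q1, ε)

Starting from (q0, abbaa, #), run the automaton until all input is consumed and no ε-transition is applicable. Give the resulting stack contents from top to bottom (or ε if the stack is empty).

BYYXX#

(q0, abbaa, #) ⊢ (q0, bbaa, XX#) ⊢ (q2, baa, YXX#) ⊢ (q3, aa, XYXX#) ⊢ (q1, a, XAYXX#) ⊢ (q2, ε, AYXX#) ⊢ (q1, ε, BYYXX#)
All input consumed in state q1 with stack BYYXX#.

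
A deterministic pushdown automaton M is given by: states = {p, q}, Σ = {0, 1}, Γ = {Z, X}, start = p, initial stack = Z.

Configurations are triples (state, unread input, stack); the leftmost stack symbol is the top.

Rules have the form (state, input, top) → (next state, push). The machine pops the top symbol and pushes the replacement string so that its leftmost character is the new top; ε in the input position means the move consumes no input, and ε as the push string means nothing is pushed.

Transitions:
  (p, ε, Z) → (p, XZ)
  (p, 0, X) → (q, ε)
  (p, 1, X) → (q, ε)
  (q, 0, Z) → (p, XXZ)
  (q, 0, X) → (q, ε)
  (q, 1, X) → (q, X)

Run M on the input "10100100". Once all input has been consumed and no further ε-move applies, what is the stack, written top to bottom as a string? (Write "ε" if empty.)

(p, 10100100, Z) ⊢ (p, 10100100, XZ) ⊢ (q, 0100100, Z) ⊢ (p, 100100, XXZ) ⊢ (q, 00100, XZ) ⊢ (q, 0100, Z) ⊢ (p, 100, XXZ) ⊢ (q, 00, XZ) ⊢ (q, 0, Z) ⊢ (p, ε, XXZ)
All input consumed in state p with stack XXZ.

XXZ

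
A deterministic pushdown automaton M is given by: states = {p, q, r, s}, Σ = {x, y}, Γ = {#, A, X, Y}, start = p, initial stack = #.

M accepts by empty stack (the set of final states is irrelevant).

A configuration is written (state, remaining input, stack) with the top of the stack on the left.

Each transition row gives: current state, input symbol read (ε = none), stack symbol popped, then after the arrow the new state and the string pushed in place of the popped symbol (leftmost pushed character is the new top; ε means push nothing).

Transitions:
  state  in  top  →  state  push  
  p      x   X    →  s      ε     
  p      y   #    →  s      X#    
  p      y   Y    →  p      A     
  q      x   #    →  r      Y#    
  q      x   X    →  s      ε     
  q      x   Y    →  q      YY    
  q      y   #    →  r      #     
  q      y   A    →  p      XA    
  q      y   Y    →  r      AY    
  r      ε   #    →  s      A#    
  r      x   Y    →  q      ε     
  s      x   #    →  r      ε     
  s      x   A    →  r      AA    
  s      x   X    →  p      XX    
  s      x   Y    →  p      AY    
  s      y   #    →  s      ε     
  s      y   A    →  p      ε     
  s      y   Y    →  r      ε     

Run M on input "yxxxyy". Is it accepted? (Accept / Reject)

Reject

(p, yxxxyy, #)
  read y, top #: go to s, push X# → (s, xxxyy, X#)
  read x, top X: go to p, push XX → (p, xxyy, XX#)
  read x, top X: go to s, push ε → (s, xyy, X#)
  read x, top X: go to p, push XX → (p, yy, XX#)
No transition applies at (p, yy, XX#); input not fully consumed.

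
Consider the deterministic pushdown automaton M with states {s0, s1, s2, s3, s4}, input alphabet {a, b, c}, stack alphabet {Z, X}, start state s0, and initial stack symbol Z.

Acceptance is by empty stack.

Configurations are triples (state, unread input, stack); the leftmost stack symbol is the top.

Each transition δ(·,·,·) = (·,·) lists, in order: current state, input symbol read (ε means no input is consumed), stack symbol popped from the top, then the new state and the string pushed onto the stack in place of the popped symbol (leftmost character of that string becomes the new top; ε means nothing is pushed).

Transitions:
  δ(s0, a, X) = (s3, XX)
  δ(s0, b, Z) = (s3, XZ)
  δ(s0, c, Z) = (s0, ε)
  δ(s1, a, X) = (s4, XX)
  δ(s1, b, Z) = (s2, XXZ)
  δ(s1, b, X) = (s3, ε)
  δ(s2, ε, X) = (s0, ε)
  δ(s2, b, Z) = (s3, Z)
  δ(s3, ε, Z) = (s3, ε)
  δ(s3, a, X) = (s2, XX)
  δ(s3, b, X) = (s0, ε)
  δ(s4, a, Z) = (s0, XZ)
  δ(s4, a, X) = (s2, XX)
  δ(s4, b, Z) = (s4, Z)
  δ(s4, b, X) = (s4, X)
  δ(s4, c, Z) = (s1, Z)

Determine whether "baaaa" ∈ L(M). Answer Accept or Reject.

Reject

(s0, baaaa, Z) ⊢ (s3, aaaa, XZ) ⊢ (s2, aaa, XXZ) ⊢ (s0, aaa, XZ) ⊢ (s3, aa, XXZ) ⊢ (s2, a, XXXZ) ⊢ (s0, a, XXZ) ⊢ (s3, ε, XXXZ)
All input consumed; stack is XXXZ, not empty, and no further ε-move applies.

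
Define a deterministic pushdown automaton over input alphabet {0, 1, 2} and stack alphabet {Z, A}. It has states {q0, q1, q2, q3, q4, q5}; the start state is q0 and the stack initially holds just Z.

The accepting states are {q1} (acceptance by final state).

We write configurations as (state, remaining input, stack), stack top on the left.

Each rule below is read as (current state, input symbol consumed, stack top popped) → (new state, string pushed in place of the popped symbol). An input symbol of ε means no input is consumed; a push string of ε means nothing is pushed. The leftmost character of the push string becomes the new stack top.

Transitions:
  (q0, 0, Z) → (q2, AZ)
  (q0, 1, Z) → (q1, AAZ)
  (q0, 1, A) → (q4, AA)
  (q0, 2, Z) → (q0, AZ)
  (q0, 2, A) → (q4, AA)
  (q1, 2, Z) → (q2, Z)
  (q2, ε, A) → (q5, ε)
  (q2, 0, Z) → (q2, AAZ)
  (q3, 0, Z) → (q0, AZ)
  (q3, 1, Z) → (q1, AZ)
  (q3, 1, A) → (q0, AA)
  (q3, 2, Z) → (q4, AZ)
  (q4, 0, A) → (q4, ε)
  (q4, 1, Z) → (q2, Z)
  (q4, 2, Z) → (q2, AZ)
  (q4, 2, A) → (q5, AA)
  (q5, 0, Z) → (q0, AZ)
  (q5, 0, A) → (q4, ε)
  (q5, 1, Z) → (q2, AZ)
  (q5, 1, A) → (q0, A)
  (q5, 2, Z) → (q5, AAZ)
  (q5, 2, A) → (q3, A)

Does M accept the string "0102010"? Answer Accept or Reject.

Reject

(q0, 0102010, Z)
  read 0, top Z: go to q2, push AZ → (q2, 102010, AZ)
  ε-move, top A: go to q5, push ε → (q5, 102010, Z)
  read 1, top Z: go to q2, push AZ → (q2, 02010, AZ)
  ε-move, top A: go to q5, push ε → (q5, 02010, Z)
  read 0, top Z: go to q0, push AZ → (q0, 2010, AZ)
  read 2, top A: go to q4, push AA → (q4, 010, AAZ)
  read 0, top A: go to q4, push ε → (q4, 10, AZ)
No transition applies at (q4, 10, AZ); input not fully consumed.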